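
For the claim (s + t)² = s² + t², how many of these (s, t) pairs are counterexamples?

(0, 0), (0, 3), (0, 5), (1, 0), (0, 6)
0

Testing each pair:
(0, 0): LHS = 0, RHS = 0 → satisfies claim
(0, 3): LHS = 9, RHS = 9 → satisfies claim
(0, 5): LHS = 25, RHS = 25 → satisfies claim
(1, 0): LHS = 1, RHS = 1 → satisfies claim
(0, 6): LHS = 36, RHS = 36 → satisfies claim

That makes 0 counterexamples.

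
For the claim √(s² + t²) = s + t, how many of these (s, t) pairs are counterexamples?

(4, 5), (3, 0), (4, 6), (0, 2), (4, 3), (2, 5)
4

Testing each pair:
(4, 5): LHS = √(41) ≈ 6.403, RHS = 9 → counterexample
(3, 0): LHS = 3, RHS = 3 → satisfies claim
(4, 6): LHS = 2·√(13) ≈ 7.211, RHS = 10 → counterexample
(0, 2): LHS = 2, RHS = 2 → satisfies claim
(4, 3): LHS = 5, RHS = 7 → counterexample
(2, 5): LHS = √(29) ≈ 5.385, RHS = 7 → counterexample

That makes 4 counterexamples.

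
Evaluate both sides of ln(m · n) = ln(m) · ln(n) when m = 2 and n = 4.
LHS = ln(2 · 4) = ln(8) ≈ 2.079
RHS = ln(2) · ln(4) ≈ 0.9609

LHS ≠ RHS (they differ by about 1.119), so the equation does not hold here.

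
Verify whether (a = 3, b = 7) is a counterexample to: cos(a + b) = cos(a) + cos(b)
Substituting a = 3, b = 7:
LHS = cos(3 + 7) = cos(10) ≈ -0.8391
RHS = cos(3) + cos(7) ≈ -0.2361

Since LHS ≠ RHS, this pair disproves the claim.

Answer: Yes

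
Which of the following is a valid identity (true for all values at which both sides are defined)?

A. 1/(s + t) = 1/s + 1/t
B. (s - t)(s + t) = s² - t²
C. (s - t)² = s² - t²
A: fails at (6, 7) — LHS = 1/13, RHS = 13/42.
B: holds — e.g. at (3, 7), both sides equal -40.
C: fails at (3, 5) — LHS = 4, RHS = -16.

Answer: B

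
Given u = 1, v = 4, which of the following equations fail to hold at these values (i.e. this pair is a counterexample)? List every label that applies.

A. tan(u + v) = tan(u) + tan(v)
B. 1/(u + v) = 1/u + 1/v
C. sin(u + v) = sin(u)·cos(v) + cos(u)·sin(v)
Evaluating each claim at the given values:
A. LHS = tan(5) ≈ -3.381, RHS = tan(4) + tan(1) ≈ 2.715 → fails here (LHS ≠ RHS)
B. LHS = 1/5, RHS = 5/4 → fails here (LHS ≠ RHS)
C. LHS = sin(5) ≈ -0.9589, RHS = sin(1)·cos(4) + sin(4)·cos(1) ≈ -0.9589 → holds here (LHS = RHS)

Answer: A, B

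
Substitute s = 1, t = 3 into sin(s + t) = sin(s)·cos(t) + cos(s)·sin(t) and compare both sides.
LHS = sin(1 + 3) = sin(4) ≈ -0.7568
RHS = sin(1)·cos(3) + cos(1)·sin(3) = sin(1)·cos(3) + sin(3)·cos(1) ≈ -0.7568

LHS = RHS: the two sides agree.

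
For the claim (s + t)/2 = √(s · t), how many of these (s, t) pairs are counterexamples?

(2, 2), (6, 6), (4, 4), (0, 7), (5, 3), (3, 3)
2

Testing each pair:
(2, 2): LHS = 2, RHS = 2 → satisfies claim
(6, 6): LHS = 6, RHS = 6 → satisfies claim
(4, 4): LHS = 4, RHS = 4 → satisfies claim
(0, 7): LHS = 7/2, RHS = 0 → counterexample
(5, 3): LHS = 4, RHS = √(15) ≈ 3.873 → counterexample
(3, 3): LHS = 3, RHS = 3 → satisfies claim

That makes 2 counterexamples.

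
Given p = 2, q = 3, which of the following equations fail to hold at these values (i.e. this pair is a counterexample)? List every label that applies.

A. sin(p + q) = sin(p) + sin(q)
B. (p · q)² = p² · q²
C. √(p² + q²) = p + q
A, C

Evaluating each claim at the given values:
A. LHS = sin(5) ≈ -0.9589, RHS = sin(3) + sin(2) ≈ 1.05 → fails here (LHS ≠ RHS)
B. LHS = 36, RHS = 36 → holds here (LHS = RHS)
C. LHS = √(13) ≈ 3.606, RHS = 5 → fails here (LHS ≠ RHS)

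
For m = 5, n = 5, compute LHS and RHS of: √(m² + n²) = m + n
LHS = √(5² + 5²) = 5·√(2) ≈ 7.071
RHS = 5 + 5 = 10

LHS ≠ RHS (they differ by about 2.929), so the equation does not hold here.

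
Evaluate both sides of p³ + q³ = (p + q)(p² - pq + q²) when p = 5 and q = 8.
LHS = 5³ + 8³ = 637
RHS = (5 + 8)(5² - 5·8 + 8²) = 637

LHS = RHS: the two sides agree.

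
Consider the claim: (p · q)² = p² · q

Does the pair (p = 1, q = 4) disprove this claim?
Substituting p = 1, q = 4:
LHS = (1 · 4)² = 16
RHS = 1² · 4 = 4

Since LHS ≠ RHS, this pair disproves the claim.

Answer: Yes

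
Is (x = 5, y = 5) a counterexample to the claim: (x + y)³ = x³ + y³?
Substituting x = 5, y = 5:
LHS = (5 + 5)³ = 1000
RHS = 5³ + 5³ = 250

Since LHS ≠ RHS, this pair disproves the claim.

Answer: Yes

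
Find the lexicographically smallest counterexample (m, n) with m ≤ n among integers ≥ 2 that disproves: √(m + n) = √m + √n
Substituting (2, 2) into the claim:
LHS = √(2 + 2) = 2
RHS = √2 + √2 = 2·√(2) ≈ 2.828

Since LHS ≠ RHS, this pair disproves the claim, and no lexicographically smaller pair (m ≤ n, integers ≥ 2) does.

For instance (3, 5) is also a counterexample (LHS = 2·√(2) ≈ 2.828, RHS = √(3) + √(5) ≈ 3.968), but it's lexicographically larger.

Answer: (m, n) = (2, 2)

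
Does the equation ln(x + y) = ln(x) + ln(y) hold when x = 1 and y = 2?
Fails

Substituting x = 1, y = 2:

LHS = ln(1 + 2) = ln(3) ≈ 1.099
RHS = ln(1) + ln(2) = ln(2) ≈ 0.6931

LHS ≠ RHS, so the equation does not hold at this point.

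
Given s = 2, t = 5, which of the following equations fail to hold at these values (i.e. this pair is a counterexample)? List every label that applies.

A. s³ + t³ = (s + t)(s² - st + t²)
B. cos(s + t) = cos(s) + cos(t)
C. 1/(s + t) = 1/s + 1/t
B, C

Evaluating each claim at the given values:
A. LHS = 133, RHS = 133 → holds here (LHS = RHS)
B. LHS = cos(7) ≈ 0.7539, RHS = cos(2) + cos(5) ≈ -0.1325 → fails here (LHS ≠ RHS)
C. LHS = 1/7, RHS = 7/10 → fails here (LHS ≠ RHS)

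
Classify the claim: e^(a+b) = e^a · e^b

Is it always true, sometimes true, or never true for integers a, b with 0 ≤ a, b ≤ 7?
The identity holds for every pair in the range. For instance at (a, b) = (5, 0): both sides equal e^5 ≈ 148.4.

Answer: Always true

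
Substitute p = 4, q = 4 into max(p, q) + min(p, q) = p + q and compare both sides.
LHS = max(4, 4) + min(4, 4) = 8
RHS = 4 + 4 = 8

LHS = RHS: the two sides agree.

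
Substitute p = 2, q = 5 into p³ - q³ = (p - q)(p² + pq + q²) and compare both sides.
LHS = 2³ - 5³ = -117
RHS = (2 - 5)(2² + 2·5 + 5²) = -117

LHS = RHS: the two sides agree.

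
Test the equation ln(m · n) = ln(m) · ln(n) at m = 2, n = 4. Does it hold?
Fails

Substituting m = 2, n = 4:

LHS = ln(2 · 4) = ln(8) ≈ 2.079
RHS = ln(2) · ln(4) ≈ 0.9609

LHS ≠ RHS, so the equation does not hold at this point.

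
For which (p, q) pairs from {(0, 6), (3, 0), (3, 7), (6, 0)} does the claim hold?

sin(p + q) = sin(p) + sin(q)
(0, 6), (3, 0), (6, 0)

Testing each pair:
(0, 6): LHS = sin(6) ≈ -0.2794, RHS = sin(6) ≈ -0.2794 → holds
(3, 0): LHS = sin(3) ≈ 0.1411, RHS = sin(3) ≈ 0.1411 → holds
(3, 7): LHS = sin(10) ≈ -0.544, RHS = sin(3) + sin(7) ≈ 0.7981 → fails
(6, 0): LHS = sin(6) ≈ -0.2794, RHS = sin(6) ≈ -0.2794 → holds

3 of 4 pairs satisfy the claim.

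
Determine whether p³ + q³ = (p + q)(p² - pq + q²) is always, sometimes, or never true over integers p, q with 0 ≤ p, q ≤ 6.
Always true

The identity holds for every pair in the range. For instance at (p, q) = (5, 1): both sides equal 126.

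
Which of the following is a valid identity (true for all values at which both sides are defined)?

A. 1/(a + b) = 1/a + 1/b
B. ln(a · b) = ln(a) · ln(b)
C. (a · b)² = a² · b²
C

A: fails at (1, 5) — LHS = 1/6, RHS = 6/5.
B: fails at (1, 5) — LHS = ln(5) ≈ 1.609, RHS = 0.
C: holds — e.g. at (3, 3), both sides equal 81.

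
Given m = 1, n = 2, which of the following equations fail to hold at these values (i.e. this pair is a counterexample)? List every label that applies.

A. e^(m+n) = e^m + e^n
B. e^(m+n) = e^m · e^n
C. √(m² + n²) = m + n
A, C

Evaluating each claim at the given values:
A. LHS = e^3 ≈ 20.09, RHS = e + e^2 ≈ 10.11 → fails here (LHS ≠ RHS)
B. LHS = e^3 ≈ 20.09, RHS = e^3 ≈ 20.09 → holds here (LHS = RHS)
C. LHS = √(5) ≈ 2.236, RHS = 3 → fails here (LHS ≠ RHS)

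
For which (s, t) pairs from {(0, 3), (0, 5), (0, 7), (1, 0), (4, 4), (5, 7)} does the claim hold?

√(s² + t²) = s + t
Testing each pair:
(0, 3): LHS = 3, RHS = 3 → holds
(0, 5): LHS = 5, RHS = 5 → holds
(0, 7): LHS = 7, RHS = 7 → holds
(1, 0): LHS = 1, RHS = 1 → holds
(4, 4): LHS = 4·√(2) ≈ 5.657, RHS = 8 → fails
(5, 7): LHS = √(74) ≈ 8.602, RHS = 12 → fails

4 of 6 pairs satisfy the claim.

Answer: (0, 3), (0, 5), (0, 7), (1, 0)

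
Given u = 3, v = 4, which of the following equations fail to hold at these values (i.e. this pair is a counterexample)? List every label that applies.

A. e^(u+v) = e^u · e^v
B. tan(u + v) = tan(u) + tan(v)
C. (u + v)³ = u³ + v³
Evaluating each claim at the given values:
A. LHS = e^7 ≈ 1097, RHS = e^7 ≈ 1097 → holds here (LHS = RHS)
B. LHS = tan(7) ≈ 0.8714, RHS = tan(3) + tan(4) ≈ 1.015 → fails here (LHS ≠ RHS)
C. LHS = 343, RHS = 91 → fails here (LHS ≠ RHS)

Answer: B, C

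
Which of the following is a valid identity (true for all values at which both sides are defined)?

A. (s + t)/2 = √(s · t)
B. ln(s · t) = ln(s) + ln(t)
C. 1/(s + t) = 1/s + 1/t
A: fails at (6, 7) — LHS = 13/2, RHS = √(42) ≈ 6.481.
B: holds — e.g. at (6, 7), both sides equal ln(42) ≈ 3.738.
C: fails at (6, 7) — LHS = 1/13, RHS = 13/42.

Answer: B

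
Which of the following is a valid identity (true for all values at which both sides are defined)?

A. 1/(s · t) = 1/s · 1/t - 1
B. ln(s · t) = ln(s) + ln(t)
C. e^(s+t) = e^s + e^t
A: fails at (6, 7) — LHS = 1/42, RHS = -41/42.
B: holds — e.g. at (3, 7), both sides equal ln(21) ≈ 3.045.
C: fails at (0, 1) — LHS = e ≈ 2.718, RHS = 1 + e ≈ 3.718.

Answer: B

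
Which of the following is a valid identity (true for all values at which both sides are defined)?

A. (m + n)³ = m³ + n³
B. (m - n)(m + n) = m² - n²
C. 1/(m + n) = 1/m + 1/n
B

A: fails at (1, 4) — LHS = 125, RHS = 65.
B: holds — e.g. at (3, 5), both sides equal -16.
C: fails at (3, 5) — LHS = 1/8, RHS = 8/15.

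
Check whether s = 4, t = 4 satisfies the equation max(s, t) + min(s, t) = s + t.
Substituting s = 4, t = 4:

LHS = max(4, 4) + min(4, 4) = 8
RHS = 4 + 4 = 8

LHS = RHS, so the equation holds at this point.

Answer: Holds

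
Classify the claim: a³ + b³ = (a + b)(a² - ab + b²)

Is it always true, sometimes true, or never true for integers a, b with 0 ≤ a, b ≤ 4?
Always true

The identity holds for every pair in the range. For instance at (a, b) = (3, 4): both sides equal 91.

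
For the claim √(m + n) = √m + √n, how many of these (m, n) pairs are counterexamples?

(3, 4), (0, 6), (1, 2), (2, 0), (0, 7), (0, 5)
2

Testing each pair:
(3, 4): LHS = √(7) ≈ 2.646, RHS = √(3) + 2 ≈ 3.732 → counterexample
(0, 6): LHS = √(6) ≈ 2.449, RHS = √(6) ≈ 2.449 → satisfies claim
(1, 2): LHS = √(3) ≈ 1.732, RHS = 1 + √(2) ≈ 2.414 → counterexample
(2, 0): LHS = √(2) ≈ 1.414, RHS = √(2) ≈ 1.414 → satisfies claim
(0, 7): LHS = √(7) ≈ 2.646, RHS = √(7) ≈ 2.646 → satisfies claim
(0, 5): LHS = √(5) ≈ 2.236, RHS = √(5) ≈ 2.236 → satisfies claim

That makes 2 counterexamples.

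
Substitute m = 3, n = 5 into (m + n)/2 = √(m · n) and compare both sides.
LHS = (3 + 5)/2 = 4
RHS = √(3 · 5) = √(15) ≈ 3.873

LHS ≠ RHS (they differ by about 0.127), so the equation does not hold here.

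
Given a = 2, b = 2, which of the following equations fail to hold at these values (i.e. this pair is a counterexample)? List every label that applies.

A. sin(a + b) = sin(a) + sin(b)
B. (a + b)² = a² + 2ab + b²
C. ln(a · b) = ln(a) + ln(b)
Evaluating each claim at the given values:
A. LHS = sin(4) ≈ -0.7568, RHS = 2·sin(2) ≈ 1.819 → fails here (LHS ≠ RHS)
B. LHS = 16, RHS = 16 → holds here (LHS = RHS)
C. LHS = ln(4) ≈ 1.386, RHS = 2·ln(2) ≈ 1.386 → holds here (LHS = RHS)

Answer: A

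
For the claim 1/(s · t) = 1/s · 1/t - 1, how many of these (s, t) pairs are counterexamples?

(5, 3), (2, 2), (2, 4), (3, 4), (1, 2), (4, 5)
6

Testing each pair:
(5, 3): LHS = 1/15, RHS = -14/15 → counterexample
(2, 2): LHS = 1/4, RHS = -3/4 → counterexample
(2, 4): LHS = 1/8, RHS = -7/8 → counterexample
(3, 4): LHS = 1/12, RHS = -11/12 → counterexample
(1, 2): LHS = 1/2, RHS = -1/2 → counterexample
(4, 5): LHS = 1/20, RHS = -19/20 → counterexample

That makes 6 counterexamples.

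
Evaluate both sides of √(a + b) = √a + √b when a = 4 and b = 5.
LHS = √(4 + 5) = 3
RHS = √4 + √5 = 2 + √(5) ≈ 4.236

LHS ≠ RHS (they differ by about 1.236), so the equation does not hold here.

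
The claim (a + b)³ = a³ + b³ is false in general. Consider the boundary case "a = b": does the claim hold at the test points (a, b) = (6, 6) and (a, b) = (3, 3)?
No, fails at both test points

At (6, 6): LHS = 1728 ≠ RHS = 432
At (3, 3): LHS = 216 ≠ RHS = 54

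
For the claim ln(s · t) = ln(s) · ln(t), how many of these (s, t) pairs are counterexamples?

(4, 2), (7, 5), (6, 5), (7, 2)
Testing each pair:
(4, 2): LHS = ln(8) ≈ 2.079, RHS = ln(2)·ln(4) ≈ 0.9609 → counterexample
(7, 5): LHS = ln(35) ≈ 3.555, RHS = ln(5)·ln(7) ≈ 3.132 → counterexample
(6, 5): LHS = ln(30) ≈ 3.401, RHS = ln(5)·ln(6) ≈ 2.884 → counterexample
(7, 2): LHS = ln(14) ≈ 2.639, RHS = ln(2)·ln(7) ≈ 1.349 → counterexample

That makes 4 counterexamples.

Answer: 4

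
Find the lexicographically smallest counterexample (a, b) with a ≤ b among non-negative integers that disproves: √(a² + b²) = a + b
At (0, 6): both sides equal 6, so it holds there.

Substituting (1, 1) into the claim:
LHS = √(1² + 1²) = √(2) ≈ 1.414
RHS = 1 + 1 = 2

Since LHS ≠ RHS, this pair disproves the claim, and no lexicographically smaller pair (a ≤ b, non-negative integers) does.

For instance (6, 7) is also a counterexample (LHS = √(85) ≈ 9.22, RHS = 13), but it's lexicographically larger.

Answer: (a, b) = (1, 1)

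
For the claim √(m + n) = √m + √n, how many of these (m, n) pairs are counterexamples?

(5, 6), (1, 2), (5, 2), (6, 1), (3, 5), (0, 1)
Testing each pair:
(5, 6): LHS = √(11) ≈ 3.317, RHS = √(5) + √(6) ≈ 4.686 → counterexample
(1, 2): LHS = √(3) ≈ 1.732, RHS = 1 + √(2) ≈ 2.414 → counterexample
(5, 2): LHS = √(7) ≈ 2.646, RHS = √(2) + √(5) ≈ 3.65 → counterexample
(6, 1): LHS = √(7) ≈ 2.646, RHS = 1 + √(6) ≈ 3.449 → counterexample
(3, 5): LHS = 2·√(2) ≈ 2.828, RHS = √(3) + √(5) ≈ 3.968 → counterexample
(0, 1): LHS = 1, RHS = 1 → satisfies claim

That makes 5 counterexamples.

Answer: 5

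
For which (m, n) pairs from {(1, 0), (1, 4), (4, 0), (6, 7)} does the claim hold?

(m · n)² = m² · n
(1, 0), (4, 0)

Testing each pair:
(1, 0): LHS = 0, RHS = 0 → holds
(1, 4): LHS = 16, RHS = 4 → fails
(4, 0): LHS = 0, RHS = 0 → holds
(6, 7): LHS = 1764, RHS = 252 → fails

2 of 4 pairs satisfy the claim.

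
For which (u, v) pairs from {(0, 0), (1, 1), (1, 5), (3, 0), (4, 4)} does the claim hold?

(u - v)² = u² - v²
Testing each pair:
(0, 0): LHS = 0, RHS = 0 → holds
(1, 1): LHS = 0, RHS = 0 → holds
(1, 5): LHS = 16, RHS = -24 → fails
(3, 0): LHS = 9, RHS = 9 → holds
(4, 4): LHS = 0, RHS = 0 → holds

4 of 5 pairs satisfy the claim.

Answer: (0, 0), (1, 1), (3, 0), (4, 4)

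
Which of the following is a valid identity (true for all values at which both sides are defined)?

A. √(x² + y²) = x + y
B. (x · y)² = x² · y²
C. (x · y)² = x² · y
B

A: fails at (5, 8) — LHS = √(89) ≈ 9.434, RHS = 13.
B: holds — e.g. at (3, 5), both sides equal 225.
C: fails at (2, 4) — LHS = 64, RHS = 16.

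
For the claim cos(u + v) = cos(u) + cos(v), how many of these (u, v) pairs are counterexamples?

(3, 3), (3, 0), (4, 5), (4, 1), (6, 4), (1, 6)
Testing each pair:
(3, 3): LHS = cos(6) ≈ 0.9602, RHS = 2·cos(3) ≈ -1.98 → counterexample
(3, 0): LHS = cos(3) ≈ -0.99, RHS = cos(3) + 1 ≈ 0.01001 → counterexample
(4, 5): LHS = cos(9) ≈ -0.9111, RHS = cos(4) + cos(5) ≈ -0.37 → counterexample
(4, 1): LHS = cos(5) ≈ 0.2837, RHS = cos(4) + cos(1) ≈ -0.1133 → counterexample
(6, 4): LHS = cos(10) ≈ -0.8391, RHS = cos(4) + cos(6) ≈ 0.3065 → counterexample
(1, 6): LHS = cos(7) ≈ 0.7539, RHS = cos(1) + cos(6) ≈ 1.5 → counterexample

That makes 6 counterexamples.

Answer: 6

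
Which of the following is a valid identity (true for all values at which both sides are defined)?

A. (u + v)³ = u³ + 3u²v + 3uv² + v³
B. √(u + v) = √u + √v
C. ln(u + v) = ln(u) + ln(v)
A

A: holds — e.g. at (3, 5), both sides equal 512.
B: fails at (2, 3) — LHS = √(5) ≈ 2.236, RHS = √(2) + √(3) ≈ 3.146.
C: fails at (3, 5) — LHS = ln(8) ≈ 2.079, RHS = ln(3) + ln(5) ≈ 2.708.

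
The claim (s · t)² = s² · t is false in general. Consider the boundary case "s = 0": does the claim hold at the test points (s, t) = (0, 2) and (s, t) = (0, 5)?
At (0, 2): LHS = 0, RHS = 0 → equal
At (0, 5): LHS = 0, RHS = 0 → equal

So the claim does hold at both of these boundary points, even though it is not an identity.

Answer: Yes, holds at both test points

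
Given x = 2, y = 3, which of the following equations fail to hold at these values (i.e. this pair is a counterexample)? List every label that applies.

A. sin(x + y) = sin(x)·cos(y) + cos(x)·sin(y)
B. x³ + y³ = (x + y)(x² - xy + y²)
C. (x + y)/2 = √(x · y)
Evaluating each claim at the given values:
A. LHS = sin(5) ≈ -0.9589, RHS = sin(2)·cos(3) + sin(3)·cos(2) ≈ -0.9589 → holds here (LHS = RHS)
B. LHS = 35, RHS = 35 → holds here (LHS = RHS)
C. LHS = 5/2, RHS = √(6) ≈ 2.449 → fails here (LHS ≠ RHS)

Answer: C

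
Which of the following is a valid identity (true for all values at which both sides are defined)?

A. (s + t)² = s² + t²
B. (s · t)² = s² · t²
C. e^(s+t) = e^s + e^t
B

A: fails at (4, 6) — LHS = 100, RHS = 52.
B: holds — e.g. at (2, 7), both sides equal 196.
C: fails at (1, 3) — LHS = e^4 ≈ 54.6, RHS = e + e^3 ≈ 22.8.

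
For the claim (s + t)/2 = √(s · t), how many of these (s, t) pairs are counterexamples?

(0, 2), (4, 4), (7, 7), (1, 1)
1

Testing each pair:
(0, 2): LHS = 1, RHS = 0 → counterexample
(4, 4): LHS = 4, RHS = 4 → satisfies claim
(7, 7): LHS = 7, RHS = 7 → satisfies claim
(1, 1): LHS = 1, RHS = 1 → satisfies claim

That makes 1 counterexample.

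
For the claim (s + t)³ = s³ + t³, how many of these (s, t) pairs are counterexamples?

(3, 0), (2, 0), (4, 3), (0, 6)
1

Testing each pair:
(3, 0): LHS = 27, RHS = 27 → satisfies claim
(2, 0): LHS = 8, RHS = 8 → satisfies claim
(4, 3): LHS = 343, RHS = 91 → counterexample
(0, 6): LHS = 216, RHS = 216 → satisfies claim

That makes 1 counterexample.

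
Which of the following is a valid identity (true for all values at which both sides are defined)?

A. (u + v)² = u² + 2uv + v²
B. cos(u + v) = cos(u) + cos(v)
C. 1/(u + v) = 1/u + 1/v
A: holds — e.g. at (1, 3), both sides equal 16.
B: fails at (2, 2) — LHS = cos(4) ≈ -0.6536, RHS = 2·cos(2) ≈ -0.8323.
C: fails at (4, 4) — LHS = 1/8, RHS = 1/2.

Answer: A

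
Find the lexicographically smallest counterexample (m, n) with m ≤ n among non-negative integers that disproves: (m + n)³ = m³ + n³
(m, n) = (1, 1)

Substituting (1, 1) into the claim:
LHS = (1 + 1)³ = 8
RHS = 1³ + 1³ = 2

Since LHS ≠ RHS, this pair disproves the claim, and no lexicographically smaller pair (m ≤ n, non-negative integers) does.

For instance (3, 3) is also a counterexample (LHS = 216, RHS = 54), but it's lexicographically larger.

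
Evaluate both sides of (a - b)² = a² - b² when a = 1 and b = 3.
LHS = (1 - 3)² = 4
RHS = 1² - 3² = -8

LHS ≠ RHS, so the equation does not hold here.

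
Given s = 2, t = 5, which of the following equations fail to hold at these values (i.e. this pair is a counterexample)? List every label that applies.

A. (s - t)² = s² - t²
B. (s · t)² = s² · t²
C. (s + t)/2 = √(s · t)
Evaluating each claim at the given values:
A. LHS = 9, RHS = -21 → fails here (LHS ≠ RHS)
B. LHS = 100, RHS = 100 → holds here (LHS = RHS)
C. LHS = 7/2, RHS = √(10) ≈ 3.162 → fails here (LHS ≠ RHS)

Answer: A, C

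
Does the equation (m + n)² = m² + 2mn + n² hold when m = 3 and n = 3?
Substituting m = 3, n = 3:

LHS = (3 + 3)² = 36
RHS = 3² + 2·3·3 + 3² = 36

LHS = RHS, so the equation holds at this point.

Answer: Holds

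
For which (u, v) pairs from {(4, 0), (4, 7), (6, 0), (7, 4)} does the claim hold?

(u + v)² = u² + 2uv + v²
All pairs

Testing each pair:
(4, 0): LHS = 16, RHS = 16 → holds
(4, 7): LHS = 121, RHS = 121 → holds
(6, 0): LHS = 36, RHS = 36 → holds
(7, 4): LHS = 121, RHS = 121 → holds

Every pair satisfies the claim.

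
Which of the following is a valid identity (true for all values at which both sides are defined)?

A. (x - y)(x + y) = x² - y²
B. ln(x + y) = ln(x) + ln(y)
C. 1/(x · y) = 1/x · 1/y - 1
A

A: holds — e.g. at (3, 3), both sides equal 0.
B: fails at (1, 3) — LHS = ln(4) ≈ 1.386, RHS = ln(3) ≈ 1.099.
C: fails at (2, 7) — LHS = 1/14, RHS = -13/14.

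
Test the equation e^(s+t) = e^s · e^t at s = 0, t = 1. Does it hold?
Substituting s = 0, t = 1:

LHS = e^(0+1) = e ≈ 2.718
RHS = e^0 · e^1 = e ≈ 2.718

LHS = RHS, so the equation holds at this point.

Answer: Holds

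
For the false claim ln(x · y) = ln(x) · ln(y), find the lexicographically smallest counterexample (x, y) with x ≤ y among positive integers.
(x, y) = (1, 2)

At (1, 1): both sides equal 0, so it holds there.

Substituting (1, 2) into the claim:
LHS = ln(1 · 2) = ln(2) ≈ 0.6931
RHS = ln(1) · ln(2) = 0

Since LHS ≠ RHS, this pair disproves the claim, and no lexicographically smaller pair (x ≤ y, positive integers) does.

For instance (8, 8) is also a counterexample (LHS = ln(64) ≈ 4.159, RHS = ln(8)² ≈ 4.324), but it's lexicographically larger.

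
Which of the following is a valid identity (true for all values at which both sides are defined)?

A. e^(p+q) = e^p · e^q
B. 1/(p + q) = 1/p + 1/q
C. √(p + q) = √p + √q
A: holds — e.g. at (4, 4), both sides equal e^8 ≈ 2981.
B: fails at (1, 4) — LHS = 1/5, RHS = 5/4.
C: fails at (3, 5) — LHS = 2·√(2) ≈ 2.828, RHS = √(3) + √(5) ≈ 3.968.

Answer: A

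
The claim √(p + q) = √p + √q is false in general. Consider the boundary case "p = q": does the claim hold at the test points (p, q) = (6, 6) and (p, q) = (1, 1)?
At (6, 6): LHS = 2·√(3) ≈ 3.464 ≠ RHS = 2·√(6) ≈ 4.899
At (1, 1): LHS = √(2) ≈ 1.414 ≠ RHS = 2

Answer: No, fails at both test points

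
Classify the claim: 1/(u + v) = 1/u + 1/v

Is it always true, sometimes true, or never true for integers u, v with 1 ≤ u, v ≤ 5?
Never true

The claim fails for every pair in the range. For instance at (u, v) = (4, 1): LHS = 1/5, RHS = 5/4.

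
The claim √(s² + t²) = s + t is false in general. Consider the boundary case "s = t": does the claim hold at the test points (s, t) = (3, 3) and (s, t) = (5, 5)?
At (3, 3): LHS = 3·√(2) ≈ 4.243 ≠ RHS = 6
At (5, 5): LHS = 5·√(2) ≈ 7.071 ≠ RHS = 10

Answer: No, fails at both test points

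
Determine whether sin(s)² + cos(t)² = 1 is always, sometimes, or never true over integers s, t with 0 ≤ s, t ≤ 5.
Sometimes true

It holds at (s, t) = (5, 5) (both sides equal 1), but fails at (s, t) = (1, 5) (LHS = cos(5)² + sin(1)² ≈ 0.7885, RHS = 1).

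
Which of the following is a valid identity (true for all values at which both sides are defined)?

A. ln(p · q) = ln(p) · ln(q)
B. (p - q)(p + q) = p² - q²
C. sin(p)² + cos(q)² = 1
B

A: fails at (2, 5) — LHS = ln(10) ≈ 2.303, RHS = ln(2)·ln(5) ≈ 1.116.
B: holds — e.g. at (0, 1), both sides equal -1.
C: fails at (3, 4) — LHS = sin(3)² + cos(4)² ≈ 0.4472, RHS = 1.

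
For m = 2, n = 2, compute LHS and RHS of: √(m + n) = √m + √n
LHS = √(2 + 2) = 2
RHS = √2 + √2 = 2·√(2) ≈ 2.828

LHS ≠ RHS (they differ by about 0.8284), so the equation does not hold here.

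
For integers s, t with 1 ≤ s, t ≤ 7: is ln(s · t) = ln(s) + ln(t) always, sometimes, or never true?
Always true

The identity holds for every pair in the range. For instance at (s, t) = (4, 2): both sides equal ln(8) ≈ 2.079.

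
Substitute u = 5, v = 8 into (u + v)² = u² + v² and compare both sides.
LHS = (5 + 8)² = 169
RHS = 5² + 8² = 89

LHS ≠ RHS, so the equation does not hold here.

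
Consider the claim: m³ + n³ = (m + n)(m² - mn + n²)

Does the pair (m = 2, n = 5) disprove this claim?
Substituting m = 2, n = 5:
LHS = 2³ + 5³ = 133
RHS = (2 + 5)(2² - 2·5 + 5²) = 133

The sides agree, so this pair does not disprove the claim.

Answer: No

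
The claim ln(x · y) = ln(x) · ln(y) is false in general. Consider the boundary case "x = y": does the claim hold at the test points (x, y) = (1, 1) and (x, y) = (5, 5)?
Only at (1, 1)

At (1, 1): LHS = 0, RHS = 0 → equal
At (5, 5): LHS = ln(25) ≈ 3.219 ≠ RHS = ln(5)² ≈ 2.59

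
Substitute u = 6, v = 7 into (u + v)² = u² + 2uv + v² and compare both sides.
LHS = (6 + 7)² = 169
RHS = 6² + 2·6·7 + 7² = 169

LHS = RHS: the two sides agree.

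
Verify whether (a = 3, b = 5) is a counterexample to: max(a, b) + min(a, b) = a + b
Substituting a = 3, b = 5:
LHS = max(3, 5) + min(3, 5) = 8
RHS = 3 + 5 = 8

The sides agree, so this pair does not disprove the claim.

Answer: No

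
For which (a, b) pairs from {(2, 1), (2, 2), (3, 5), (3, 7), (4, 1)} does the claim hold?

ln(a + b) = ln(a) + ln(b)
Testing each pair:
(2, 1): LHS = ln(3) ≈ 1.099, RHS = ln(2) ≈ 0.6931 → fails
(2, 2): LHS = ln(4) ≈ 1.386, RHS = 2·ln(2) ≈ 1.386 → holds
(3, 5): LHS = ln(8) ≈ 2.079, RHS = ln(3) + ln(5) ≈ 2.708 → fails
(3, 7): LHS = ln(10) ≈ 2.303, RHS = ln(3) + ln(7) ≈ 3.045 → fails
(4, 1): LHS = ln(5) ≈ 1.609, RHS = ln(4) ≈ 1.386 → fails

1 of 5 pairs satisfies the claim.

Answer: (2, 2)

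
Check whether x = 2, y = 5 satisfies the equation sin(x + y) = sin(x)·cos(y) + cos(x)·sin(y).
Holds

Substituting x = 2, y = 5:

LHS = sin(2 + 5) = sin(7) ≈ 0.657
RHS = sin(2)·cos(5) + cos(2)·sin(5) = sin(2)·cos(5) + sin(5)·cos(2) ≈ 0.657

LHS = RHS, so the equation holds at this point.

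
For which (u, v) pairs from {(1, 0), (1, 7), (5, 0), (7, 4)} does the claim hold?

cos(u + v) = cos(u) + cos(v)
None

Testing each pair:
(1, 0): LHS = cos(1) ≈ 0.5403, RHS = cos(1) + 1 ≈ 1.54 → fails
(1, 7): LHS = cos(8) ≈ -0.1455, RHS = cos(1) + cos(7) ≈ 1.294 → fails
(5, 0): LHS = cos(5) ≈ 0.2837, RHS = cos(5) + 1 ≈ 1.284 → fails
(7, 4): LHS = cos(11) ≈ 0.004426, RHS = cos(4) + cos(7) ≈ 0.1003 → fails

No pair satisfies the claim.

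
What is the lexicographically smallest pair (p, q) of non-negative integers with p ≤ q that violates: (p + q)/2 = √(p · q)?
Substituting (0, 1) into the claim:
LHS = (0 + 1)/2 = 1/2
RHS = √(0 · 1) = 0

Since LHS ≠ RHS, this pair disproves the claim, and no lexicographically smaller pair (p ≤ q, non-negative integers) does.

For instance (0, 5) is also a counterexample (LHS = 5/2, RHS = 0), but it's lexicographically larger.

Answer: (p, q) = (0, 1)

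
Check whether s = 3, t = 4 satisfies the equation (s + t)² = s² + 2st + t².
Holds

Substituting s = 3, t = 4:

LHS = (3 + 4)² = 49
RHS = 3² + 2·3·4 + 4² = 49

LHS = RHS, so the equation holds at this point.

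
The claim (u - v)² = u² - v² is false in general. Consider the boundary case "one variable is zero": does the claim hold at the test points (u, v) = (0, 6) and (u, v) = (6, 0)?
At (0, 6): LHS = 36 ≠ RHS = -36
At (6, 0): LHS = 36, RHS = 36 → equal

Answer: Only at (6, 0)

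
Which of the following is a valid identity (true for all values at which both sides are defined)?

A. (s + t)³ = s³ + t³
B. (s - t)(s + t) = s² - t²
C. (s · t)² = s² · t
B

A: fails at (1, 1) — LHS = 8, RHS = 2.
B: holds — e.g. at (3, 7), both sides equal -40.
C: fails at (4, 4) — LHS = 256, RHS = 64.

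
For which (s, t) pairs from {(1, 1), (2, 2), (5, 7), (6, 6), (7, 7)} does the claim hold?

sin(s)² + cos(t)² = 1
(1, 1), (2, 2), (6, 6), (7, 7)

Testing each pair:
(1, 1): LHS = cos(1)² + sin(1)² = 1, RHS = 1 → holds
(2, 2): LHS = cos(2)² + sin(2)² = 1, RHS = 1 → holds
(5, 7): LHS = cos(7)² + sin(5)² ≈ 1.488, RHS = 1 → fails
(6, 6): LHS = sin(6)² + cos(6)² = 1, RHS = 1 → holds
(7, 7): LHS = sin(7)² + cos(7)² = 1, RHS = 1 → holds

4 of 5 pairs satisfy the claim.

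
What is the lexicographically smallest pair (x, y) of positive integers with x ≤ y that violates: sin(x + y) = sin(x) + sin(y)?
Substituting (1, 1) into the claim:
LHS = sin(1 + 1) = sin(2) ≈ 0.9093
RHS = sin(1) + sin(1) = 2·sin(1) ≈ 1.683

Since LHS ≠ RHS, this pair disproves the claim, and no lexicographically smaller pair (x ≤ y, positive integers) does.

For instance (2, 6) is also a counterexample (LHS = sin(8) ≈ 0.9894, RHS = sin(6) + sin(2) ≈ 0.6299), but it's lexicographically larger.

Answer: (x, y) = (1, 1)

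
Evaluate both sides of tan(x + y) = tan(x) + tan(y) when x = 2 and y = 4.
LHS = tan(2 + 4) = tan(6) ≈ -0.291
RHS = tan(2) + tan(4) ≈ -1.027

LHS ≠ RHS (they differ by about 0.7362), so the equation does not hold here.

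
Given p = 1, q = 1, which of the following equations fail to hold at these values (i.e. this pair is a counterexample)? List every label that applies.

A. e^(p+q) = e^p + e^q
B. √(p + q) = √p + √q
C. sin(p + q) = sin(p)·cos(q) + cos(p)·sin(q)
A, B

Evaluating each claim at the given values:
A. LHS = e^2 ≈ 7.389, RHS = 2·e ≈ 5.437 → fails here (LHS ≠ RHS)
B. LHS = √(2) ≈ 1.414, RHS = 2 → fails here (LHS ≠ RHS)
C. LHS = sin(2) ≈ 0.9093, RHS = 2·sin(1)·cos(1) ≈ 0.9093 → holds here (LHS = RHS)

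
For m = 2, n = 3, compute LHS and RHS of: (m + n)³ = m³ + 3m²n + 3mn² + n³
LHS = (2 + 3)³ = 125
RHS = 2³ + 3·2²·3 + 3·2·3² + 3³ = 125

LHS = RHS: the two sides agree.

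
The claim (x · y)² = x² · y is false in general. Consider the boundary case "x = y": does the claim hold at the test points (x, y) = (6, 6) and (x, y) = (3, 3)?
No, fails at both test points

At (6, 6): LHS = 1296 ≠ RHS = 216
At (3, 3): LHS = 81 ≠ RHS = 27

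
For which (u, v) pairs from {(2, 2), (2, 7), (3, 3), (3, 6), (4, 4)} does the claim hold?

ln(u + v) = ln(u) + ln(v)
(2, 2)

Testing each pair:
(2, 2): LHS = ln(4) ≈ 1.386, RHS = 2·ln(2) ≈ 1.386 → holds
(2, 7): LHS = ln(9) ≈ 2.197, RHS = ln(2) + ln(7) ≈ 2.639 → fails
(3, 3): LHS = ln(6) ≈ 1.792, RHS = 2·ln(3) ≈ 2.197 → fails
(3, 6): LHS = ln(9) ≈ 2.197, RHS = ln(3) + ln(6) ≈ 2.89 → fails
(4, 4): LHS = ln(8) ≈ 2.079, RHS = 2·ln(4) ≈ 2.773 → fails

1 of 5 pairs satisfies the claim.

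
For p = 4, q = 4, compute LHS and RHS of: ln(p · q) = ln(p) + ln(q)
LHS = ln(4 · 4) = ln(16) ≈ 2.773
RHS = ln(4) + ln(4) = 2·ln(4) ≈ 2.773

LHS = RHS: the two sides agree.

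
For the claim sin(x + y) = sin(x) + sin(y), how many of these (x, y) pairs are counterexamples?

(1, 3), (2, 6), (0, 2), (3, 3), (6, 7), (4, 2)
Testing each pair:
(1, 3): LHS = sin(4) ≈ -0.7568, RHS = sin(3) + sin(1) ≈ 0.9826 → counterexample
(2, 6): LHS = sin(8) ≈ 0.9894, RHS = sin(6) + sin(2) ≈ 0.6299 → counterexample
(0, 2): LHS = sin(2) ≈ 0.9093, RHS = sin(2) ≈ 0.9093 → satisfies claim
(3, 3): LHS = sin(6) ≈ -0.2794, RHS = 2·sin(3) ≈ 0.2822 → counterexample
(6, 7): LHS = sin(13) ≈ 0.4202, RHS = sin(6) + sin(7) ≈ 0.3776 → counterexample
(4, 2): LHS = sin(6) ≈ -0.2794, RHS = sin(4) + sin(2) ≈ 0.1525 → counterexample

That makes 5 counterexamples.

Answer: 5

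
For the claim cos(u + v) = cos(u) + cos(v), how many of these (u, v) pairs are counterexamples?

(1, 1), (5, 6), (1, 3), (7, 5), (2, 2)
5

Testing each pair:
(1, 1): LHS = cos(2) ≈ -0.4161, RHS = 2·cos(1) ≈ 1.081 → counterexample
(5, 6): LHS = cos(11) ≈ 0.004426, RHS = cos(5) + cos(6) ≈ 1.244 → counterexample
(1, 3): LHS = cos(4) ≈ -0.6536, RHS = cos(3) + cos(1) ≈ -0.4497 → counterexample
(7, 5): LHS = cos(12) ≈ 0.8439, RHS = cos(5) + cos(7) ≈ 1.038 → counterexample
(2, 2): LHS = cos(4) ≈ -0.6536, RHS = 2·cos(2) ≈ -0.8323 → counterexample

That makes 5 counterexamples.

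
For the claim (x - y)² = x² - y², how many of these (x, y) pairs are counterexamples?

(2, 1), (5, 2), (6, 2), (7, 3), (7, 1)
5

Testing each pair:
(2, 1): LHS = 1, RHS = 3 → counterexample
(5, 2): LHS = 9, RHS = 21 → counterexample
(6, 2): LHS = 16, RHS = 32 → counterexample
(7, 3): LHS = 16, RHS = 40 → counterexample
(7, 1): LHS = 36, RHS = 48 → counterexample

That makes 5 counterexamples.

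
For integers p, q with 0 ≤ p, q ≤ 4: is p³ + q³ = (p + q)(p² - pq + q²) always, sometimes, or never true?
Always true

The identity holds for every pair in the range. For instance at (p, q) = (0, 2): both sides equal 8.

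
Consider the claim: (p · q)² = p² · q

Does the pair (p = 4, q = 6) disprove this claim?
Substituting p = 4, q = 6:
LHS = (4 · 6)² = 576
RHS = 4² · 6 = 96

Since LHS ≠ RHS, this pair disproves the claim.

Answer: Yes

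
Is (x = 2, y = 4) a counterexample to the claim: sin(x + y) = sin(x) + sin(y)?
Substituting x = 2, y = 4:
LHS = sin(2 + 4) = sin(6) ≈ -0.2794
RHS = sin(2) + sin(4) ≈ 0.1525

Since LHS ≠ RHS, this pair disproves the claim.

Answer: Yes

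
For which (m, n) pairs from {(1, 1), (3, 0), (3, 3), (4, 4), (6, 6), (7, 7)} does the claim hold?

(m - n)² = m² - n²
Testing each pair:
(1, 1): LHS = 0, RHS = 0 → holds
(3, 0): LHS = 9, RHS = 9 → holds
(3, 3): LHS = 0, RHS = 0 → holds
(4, 4): LHS = 0, RHS = 0 → holds
(6, 6): LHS = 0, RHS = 0 → holds
(7, 7): LHS = 0, RHS = 0 → holds

Every pair satisfies the claim.

Answer: All pairs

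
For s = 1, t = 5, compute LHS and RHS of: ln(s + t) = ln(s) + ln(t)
LHS = ln(1 + 5) = ln(6) ≈ 1.792
RHS = ln(1) + ln(5) = ln(5) ≈ 1.609

LHS ≠ RHS (they differ by about 0.1823), so the equation does not hold here.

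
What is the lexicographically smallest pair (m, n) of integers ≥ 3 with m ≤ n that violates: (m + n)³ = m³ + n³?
(m, n) = (3, 3)

Substituting (3, 3) into the claim:
LHS = (3 + 3)³ = 216
RHS = 3³ + 3³ = 54

Since LHS ≠ RHS, this pair disproves the claim, and no lexicographically smaller pair (m ≤ n, integers ≥ 3) does.

For instance (10, 10) is also a counterexample (LHS = 8000, RHS = 2000), but it's lexicographically larger.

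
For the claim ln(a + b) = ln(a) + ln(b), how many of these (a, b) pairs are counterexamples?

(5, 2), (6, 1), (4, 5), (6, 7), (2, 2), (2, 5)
Testing each pair:
(5, 2): LHS = ln(7) ≈ 1.946, RHS = ln(2) + ln(5) ≈ 2.303 → counterexample
(6, 1): LHS = ln(7) ≈ 1.946, RHS = ln(6) ≈ 1.792 → counterexample
(4, 5): LHS = ln(9) ≈ 2.197, RHS = ln(4) + ln(5) ≈ 2.996 → counterexample
(6, 7): LHS = ln(13) ≈ 2.565, RHS = ln(6) + ln(7) ≈ 3.738 → counterexample
(2, 2): LHS = ln(4) ≈ 1.386, RHS = 2·ln(2) ≈ 1.386 → satisfies claim
(2, 5): LHS = ln(7) ≈ 1.946, RHS = ln(2) + ln(5) ≈ 2.303 → counterexample

That makes 5 counterexamples.

Answer: 5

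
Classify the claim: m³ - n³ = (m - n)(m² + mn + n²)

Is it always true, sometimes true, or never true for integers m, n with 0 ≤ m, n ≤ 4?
The identity holds for every pair in the range. For instance at (m, n) = (1, 4): both sides equal -63.

Answer: Always true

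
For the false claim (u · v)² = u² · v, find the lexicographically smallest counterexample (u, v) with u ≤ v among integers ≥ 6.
Substituting (6, 6) into the claim:
LHS = (6 · 6)² = 1296
RHS = 6² · 6 = 216

Since LHS ≠ RHS, this pair disproves the claim, and no lexicographically smaller pair (u ≤ v, integers ≥ 6) does.

For instance (12, 13) is also a counterexample (LHS = 24336, RHS = 1872), but it's lexicographically larger.

Answer: (u, v) = (6, 6)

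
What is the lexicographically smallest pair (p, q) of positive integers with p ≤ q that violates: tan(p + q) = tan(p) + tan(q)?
(p, q) = (1, 1)

Substituting (1, 1) into the claim:
LHS = tan(1 + 1) = tan(2) ≈ -2.185
RHS = tan(1) + tan(1) = 2·tan(1) ≈ 3.115

Since LHS ≠ RHS, this pair disproves the claim, and no lexicographically smaller pair (p ≤ q, positive integers) does.

For instance (4, 4) is also a counterexample (LHS = tan(8) ≈ -6.8, RHS = 2·tan(4) ≈ 2.316), but it's lexicographically larger.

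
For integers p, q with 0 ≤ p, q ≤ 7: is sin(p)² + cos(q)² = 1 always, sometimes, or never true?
Sometimes true

It holds at (p, q) = (7, 7) (both sides equal 1), but fails at (p, q) = (3, 1) (LHS = sin(3)² + cos(1)² ≈ 0.3118, RHS = 1).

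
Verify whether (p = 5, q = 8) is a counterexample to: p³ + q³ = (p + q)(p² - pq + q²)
No

Substituting p = 5, q = 8:
LHS = 5³ + 8³ = 637
RHS = (5 + 8)(5² - 5·8 + 8²) = 637

The sides agree, so this pair does not disprove the claim.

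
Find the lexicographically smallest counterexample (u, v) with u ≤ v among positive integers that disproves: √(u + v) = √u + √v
(u, v) = (1, 1)

Substituting (1, 1) into the claim:
LHS = √(1 + 1) = √(2) ≈ 1.414
RHS = √1 + √1 = 2

Since LHS ≠ RHS, this pair disproves the claim, and no lexicographically smaller pair (u ≤ v, positive integers) does.

For instance (1, 2) is also a counterexample (LHS = √(3) ≈ 1.732, RHS = 1 + √(2) ≈ 2.414), but it's lexicographically larger.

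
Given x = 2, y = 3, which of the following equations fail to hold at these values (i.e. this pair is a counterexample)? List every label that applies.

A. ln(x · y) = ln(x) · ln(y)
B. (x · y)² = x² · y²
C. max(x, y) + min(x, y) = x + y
A

Evaluating each claim at the given values:
A. LHS = ln(6) ≈ 1.792, RHS = ln(2)·ln(3) ≈ 0.7615 → fails here (LHS ≠ RHS)
B. LHS = 36, RHS = 36 → holds here (LHS = RHS)
C. LHS = 5, RHS = 5 → holds here (LHS = RHS)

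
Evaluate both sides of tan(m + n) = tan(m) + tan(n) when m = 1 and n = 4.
LHS = tan(1 + 4) = tan(5) ≈ -3.381
RHS = tan(1) + tan(4) ≈ 2.715

LHS ≠ RHS (they differ by about 6.096), so the equation does not hold here.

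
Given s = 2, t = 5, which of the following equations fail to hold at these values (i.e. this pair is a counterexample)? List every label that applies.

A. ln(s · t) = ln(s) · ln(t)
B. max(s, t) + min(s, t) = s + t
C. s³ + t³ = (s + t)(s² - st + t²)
Evaluating each claim at the given values:
A. LHS = ln(10) ≈ 2.303, RHS = ln(2)·ln(5) ≈ 1.116 → fails here (LHS ≠ RHS)
B. LHS = 7, RHS = 7 → holds here (LHS = RHS)
C. LHS = 133, RHS = 133 → holds here (LHS = RHS)

Answer: A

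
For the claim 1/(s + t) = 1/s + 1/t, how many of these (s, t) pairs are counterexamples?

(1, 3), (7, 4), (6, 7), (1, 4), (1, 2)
5

Testing each pair:
(1, 3): LHS = 1/4, RHS = 4/3 → counterexample
(7, 4): LHS = 1/11, RHS = 11/28 → counterexample
(6, 7): LHS = 1/13, RHS = 13/42 → counterexample
(1, 4): LHS = 1/5, RHS = 5/4 → counterexample
(1, 2): LHS = 1/3, RHS = 3/2 → counterexample

That makes 5 counterexamples.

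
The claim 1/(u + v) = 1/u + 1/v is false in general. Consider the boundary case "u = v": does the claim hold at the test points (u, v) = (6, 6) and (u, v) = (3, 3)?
At (6, 6): LHS = 1/12 ≠ RHS = 1/3
At (3, 3): LHS = 1/6 ≠ RHS = 2/3

Answer: No, fails at both test points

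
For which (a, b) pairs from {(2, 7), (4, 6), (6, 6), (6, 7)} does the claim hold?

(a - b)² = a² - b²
(6, 6)

Testing each pair:
(2, 7): LHS = 25, RHS = -45 → fails
(4, 6): LHS = 4, RHS = -20 → fails
(6, 6): LHS = 0, RHS = 0 → holds
(6, 7): LHS = 1, RHS = -13 → fails

1 of 4 pairs satisfies the claim.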